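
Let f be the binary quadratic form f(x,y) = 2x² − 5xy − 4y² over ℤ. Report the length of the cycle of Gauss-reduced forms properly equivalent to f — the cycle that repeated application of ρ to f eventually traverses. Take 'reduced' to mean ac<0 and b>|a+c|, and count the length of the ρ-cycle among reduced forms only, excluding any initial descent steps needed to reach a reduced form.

D = 57, ⌊√D⌋ = 7
descent: ρ → (-4,5,2)  [lands on river]
river: ρ → (2,7,-1)
river: ρ → (-1,7,2)
river: ρ → (2,5,-4)
river: ρ → (-4,3,3)
river: ρ → (3,3,-4)
ρ-cycle length = 6 (tail of 1 descent step not counted)

6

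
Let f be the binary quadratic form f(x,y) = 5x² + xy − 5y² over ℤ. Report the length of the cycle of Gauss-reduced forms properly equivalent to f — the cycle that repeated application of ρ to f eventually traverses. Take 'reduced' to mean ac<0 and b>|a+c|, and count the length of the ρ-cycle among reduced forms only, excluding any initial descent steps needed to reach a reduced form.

D = 101, ⌊√D⌋ = 10
river: ρ → (-5,9,1)
river: ρ → (1,9,-5)
river: ρ → (-5,1,5)
river: ρ → (5,9,-1)
river: ρ → (-1,9,5)
river: ρ → (5,1,-5)
ρ-cycle length = 6 (tail of 0 descent steps not counted)

6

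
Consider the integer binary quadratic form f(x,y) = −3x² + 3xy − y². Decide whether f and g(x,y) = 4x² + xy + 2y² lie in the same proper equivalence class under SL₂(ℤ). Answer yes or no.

D₁ = -3, D₂ = -31
discriminants differ ⇒ not SL₂(ℤ)-equivalent

no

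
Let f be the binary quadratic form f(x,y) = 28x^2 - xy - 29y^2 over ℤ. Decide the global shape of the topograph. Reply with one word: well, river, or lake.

D = b²−4ac = (-1)² − 4·28·(-29) = 3249
D = 57² is a perfect square ⇒ form factors over ℤ ⇒ lakes

lake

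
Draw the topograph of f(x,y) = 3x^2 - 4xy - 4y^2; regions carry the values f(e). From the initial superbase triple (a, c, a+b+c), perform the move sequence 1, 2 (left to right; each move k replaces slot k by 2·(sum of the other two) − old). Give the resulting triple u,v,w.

start (3,-4,-5) = (f(1,0),f(0,1),f(1,1))
replace slot 1: 2·((-4)+(-5)) − 3 = -21 → (-21,-4,-5)
replace slot 2: 2·((-21)+(-5)) − (-4) = -48 → (-21,-48,-5)

-21,-48,-5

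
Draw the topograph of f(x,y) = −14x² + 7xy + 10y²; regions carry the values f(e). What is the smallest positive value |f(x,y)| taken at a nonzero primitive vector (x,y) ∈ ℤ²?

river: ρ → (10,13,-11)
river: ρ → (-11,9,12)
river: ρ → (12,15,-8)
river: ρ → (-8,17,10)
river: ρ → (10,23,-2)
river: ρ → (-2,21,21)
river: ρ → (21,21,-2)
river: ρ → (-2,23,10)
river: ρ → (10,17,-8)
river: ρ → (-8,15,12)
river: ρ → (12,9,-11)
river: ρ → (-11,13,10)
river: ρ → (10,7,-14)
river: ρ → (-14,21,3)
river: ρ → (3,21,-14)
river: ρ → (-14,7,10)
closes: descent 0, river 16
min |a| on river = 2

2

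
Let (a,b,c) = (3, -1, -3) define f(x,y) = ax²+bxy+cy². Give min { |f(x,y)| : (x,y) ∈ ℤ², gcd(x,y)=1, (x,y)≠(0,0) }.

descent: ρ → (-3,1,3)  [lands on river]
river: ρ → (3,5,-1)
river: ρ → (-1,5,3)
river: ρ → (3,1,-3)
river: ρ → (-3,5,1)
river: ρ → (1,5,-3)
closes: descent 1, river 6
min |a| on river = 1

1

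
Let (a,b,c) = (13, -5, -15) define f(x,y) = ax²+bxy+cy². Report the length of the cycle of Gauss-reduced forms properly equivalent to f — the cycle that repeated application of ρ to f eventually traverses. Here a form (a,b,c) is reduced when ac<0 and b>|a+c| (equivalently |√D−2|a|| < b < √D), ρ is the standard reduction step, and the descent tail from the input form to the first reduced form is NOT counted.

D = 805, ⌊√D⌋ = 28
descent: ρ → (-15,5,13)  [lands on river]
river: ρ → (13,21,-7)
river: ρ → (-7,21,13)
river: ρ → (13,5,-15)
river: ρ → (-15,25,3)
river: ρ → (3,23,-23)
river: ρ → (-23,23,3)
river: ρ → (3,25,-15)
ρ-cycle length = 8 (tail of 1 descent step not counted)

8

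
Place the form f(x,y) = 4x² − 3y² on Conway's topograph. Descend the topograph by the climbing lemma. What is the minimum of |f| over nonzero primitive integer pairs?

descent: ρ → (-3,6,1)  [lands on river]
river: ρ → (1,6,-3)
closes: descent 1, river 2
min |a| on river = 1

1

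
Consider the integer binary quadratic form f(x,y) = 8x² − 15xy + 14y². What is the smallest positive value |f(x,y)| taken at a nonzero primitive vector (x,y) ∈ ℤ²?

translate: b→1 (≡-15 mod 16), so (8,-15,14)→(8,1,7)
flip: (8,1,7)→(7,-1,8)
reduced (well bottom): (7,-1,8) with a≤c, −a<b≤a
well minimum = a = 7

7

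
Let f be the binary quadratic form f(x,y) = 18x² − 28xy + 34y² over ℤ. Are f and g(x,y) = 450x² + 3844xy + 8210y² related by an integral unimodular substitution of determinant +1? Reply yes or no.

D₁ = -1664, D₂ = -1664
f: translate: b→8 (≡-28 mod 36), so (18,-28,34)→(18,8,24)
f: reduced (well bottom): (18,8,24) with a≤c, −a<b≤a
g: translate: b→244 (≡3844 mod 900), so (450,3844,8210)→(450,244,34)
g: flip: (450,244,34)→(34,-244,450)
g: translate: b→28 (≡-244 mod 68), so (34,-244,450)→(34,28,18)
g: flip: (34,28,18)→(18,-28,34)
g: translate: b→8 (≡-28 mod 36), so (18,-28,34)→(18,8,24)
g: reduced (well bottom): (18,8,24) with a≤c, −a<b≤a
reduced forms (18, 8, 24) vs (18, 8, 24) ⇒ equivalent

yes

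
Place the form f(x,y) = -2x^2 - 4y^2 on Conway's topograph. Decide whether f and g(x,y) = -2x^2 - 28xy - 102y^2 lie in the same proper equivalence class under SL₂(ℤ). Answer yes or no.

D₁ = -32, D₂ = -32
f is negative-definite; reduce −f:
−f: reduced (well bottom): (2,0,4) with a≤c, −a<b≤a
flip sign back: reduced form of f is (-2,0,-4)
g is negative-definite; reduce −g:
−g: translate: b→0 (≡28 mod 4), so (2,28,102)→(2,0,4)
−g: reduced (well bottom): (2,0,4) with a≤c, −a<b≤a
flip sign back: reduced form of g is (-2,0,-4)
reduced forms (-2, 0, -4) vs (-2, 0, -4) ⇒ equivalent

yes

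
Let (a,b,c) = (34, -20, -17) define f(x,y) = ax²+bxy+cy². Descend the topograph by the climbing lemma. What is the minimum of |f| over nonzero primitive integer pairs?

descent: ρ → (-17,20,34)  [lands on river]
river: ρ → (34,48,-3)
river: ρ → (-3,48,34)
river: ρ → (34,20,-17)
river: ρ → (-17,48,6)
river: ρ → (6,48,-17)
closes: descent 1, river 6
min |a| on river = 3

3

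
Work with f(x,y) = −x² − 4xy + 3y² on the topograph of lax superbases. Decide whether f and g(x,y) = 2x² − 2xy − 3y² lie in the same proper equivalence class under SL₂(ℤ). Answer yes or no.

D₁ = 28, D₂ = 28
river cycle of f (length 4): (3, 4, -1), (-1, 4, 3), (3, 2, -2), (-2, 2, 3)
river cycle of g (length 4): (-3, 2, 2), (2, 2, -3), (-3, 4, 1), (1, 4, -3)
cycles differ ⇒ inequivalent

no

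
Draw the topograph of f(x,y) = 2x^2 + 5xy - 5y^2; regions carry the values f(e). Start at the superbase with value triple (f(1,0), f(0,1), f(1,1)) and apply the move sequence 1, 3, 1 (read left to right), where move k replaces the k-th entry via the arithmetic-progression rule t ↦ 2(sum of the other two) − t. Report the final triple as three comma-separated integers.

start (2,-5,2) = (f(1,0),f(0,1),f(1,1))
replace slot 1: 2·((-5)+2) − 2 = -8 → (-8,-5,2)
replace slot 3: 2·((-8)+(-5)) − 2 = -28 → (-8,-5,-28)
replace slot 1: 2·((-5)+(-28)) − (-8) = -58 → (-58,-5,-28)

-58,-5,-28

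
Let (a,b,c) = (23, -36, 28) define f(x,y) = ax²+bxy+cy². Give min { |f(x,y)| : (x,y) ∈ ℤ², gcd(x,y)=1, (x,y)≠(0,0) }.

translate: b→10 (≡-36 mod 46), so (23,-36,28)→(23,10,15)
flip: (23,10,15)→(15,-10,23)
reduced (well bottom): (15,-10,23) with a≤c, −a<b≤a
well minimum = a = 15

15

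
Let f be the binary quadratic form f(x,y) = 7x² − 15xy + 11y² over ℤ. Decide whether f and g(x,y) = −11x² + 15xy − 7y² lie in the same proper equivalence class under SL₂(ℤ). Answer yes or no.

D₁ = -83, D₂ = -83
f: translate: b→-1 (≡-15 mod 14), so (7,-15,11)→(7,-1,3)
f: flip: (7,-1,3)→(3,1,7)
f: reduced (well bottom): (3,1,7) with a≤c, −a<b≤a
g is negative-definite; reduce −g:
−g: translate: b→7 (≡-15 mod 22), so (11,-15,7)→(11,7,3)
−g: flip: (11,7,3)→(3,-7,11)
−g: translate: b→-1 (≡-7 mod 6), so (3,-7,11)→(3,-1,7)
−g: reduced (well bottom): (3,-1,7) with a≤c, −a<b≤a
flip sign back: reduced form of g is (-3,1,-7)
reduced forms (3, 1, 7) vs (-3, 1, -7) ⇒ inequivalent

no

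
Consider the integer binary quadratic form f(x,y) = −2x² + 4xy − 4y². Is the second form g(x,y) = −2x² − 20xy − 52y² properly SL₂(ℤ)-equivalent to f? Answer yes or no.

D₁ = -16, D₂ = -16
f is negative-definite; reduce −f:
−f: translate: b→0 (≡-4 mod 4), so (2,-4,4)→(2,0,2)
−f: reduced (well bottom): (2,0,2) with a≤c, −a<b≤a
flip sign back: reduced form of f is (-2,0,-2)
g is negative-definite; reduce −g:
−g: translate: b→0 (≡20 mod 4), so (2,20,52)→(2,0,2)
−g: reduced (well bottom): (2,0,2) with a≤c, −a<b≤a
flip sign back: reduced form of g is (-2,0,-2)
reduced forms (-2, 0, -2) vs (-2, 0, -2) ⇒ equivalent

yes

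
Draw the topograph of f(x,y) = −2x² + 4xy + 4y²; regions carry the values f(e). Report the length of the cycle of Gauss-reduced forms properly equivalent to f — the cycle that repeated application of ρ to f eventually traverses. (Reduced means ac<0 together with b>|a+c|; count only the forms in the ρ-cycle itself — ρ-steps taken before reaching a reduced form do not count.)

D = 48, ⌊√D⌋ = 6
river: ρ → (4,4,-2)
river: ρ → (-2,4,4)
ρ-cycle length = 2 (tail of 0 descent steps not counted)

2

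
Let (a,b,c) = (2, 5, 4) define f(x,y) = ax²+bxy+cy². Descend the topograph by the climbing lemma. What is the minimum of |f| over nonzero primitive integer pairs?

translate: b→1 (≡5 mod 4), so (2,5,4)→(2,1,1)
flip: (2,1,1)→(1,-1,2)
translate: b→1 (≡-1 mod 2), so (1,-1,2)→(1,1,2)
reduced (well bottom): (1,1,2) with a≤c, −a<b≤a
well minimum = a = 1

1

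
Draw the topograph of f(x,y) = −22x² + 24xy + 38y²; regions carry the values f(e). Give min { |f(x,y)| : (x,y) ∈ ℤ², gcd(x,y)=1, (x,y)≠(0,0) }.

river: ρ → (38,52,-8)
river: ρ → (-8,60,10)
river: ρ → (10,60,-8)
river: ρ → (-8,52,38)
river: ρ → (38,24,-22)
river: ρ → (-22,20,40)
river: ρ → (40,60,-2)
river: ρ → (-2,60,40)
river: ρ → (40,20,-22)
river: ρ → (-22,24,38)
closes: descent 0, river 10
min |a| on river = 2

2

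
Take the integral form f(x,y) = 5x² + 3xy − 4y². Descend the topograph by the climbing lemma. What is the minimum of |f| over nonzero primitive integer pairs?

river: ρ → (-4,5,4)
river: ρ → (4,3,-5)
river: ρ → (-5,7,2)
river: ρ → (2,9,-1)
river: ρ → (-1,9,2)
river: ρ → (2,7,-5)
river: ρ → (-5,3,4)
river: ρ → (4,5,-4)
river: ρ → (-4,3,5)
river: ρ → (5,7,-2)
river: ρ → (-2,9,1)
river: ρ → (1,9,-2)
river: ρ → (-2,7,5)
river: ρ → (5,3,-4)
closes: descent 0, river 14
min |a| on river = 1

1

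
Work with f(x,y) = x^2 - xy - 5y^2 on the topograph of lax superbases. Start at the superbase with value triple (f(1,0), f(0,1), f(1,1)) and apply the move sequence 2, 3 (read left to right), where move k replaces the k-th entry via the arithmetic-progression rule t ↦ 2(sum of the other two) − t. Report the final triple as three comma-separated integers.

start (1,-5,-5) = (f(1,0),f(0,1),f(1,1))
replace slot 2: 2·(1+(-5)) − (-5) = -3 → (1,-3,-5)
replace slot 3: 2·(1+(-3)) − (-5) = 1 → (1,-3,1)

1,-3,1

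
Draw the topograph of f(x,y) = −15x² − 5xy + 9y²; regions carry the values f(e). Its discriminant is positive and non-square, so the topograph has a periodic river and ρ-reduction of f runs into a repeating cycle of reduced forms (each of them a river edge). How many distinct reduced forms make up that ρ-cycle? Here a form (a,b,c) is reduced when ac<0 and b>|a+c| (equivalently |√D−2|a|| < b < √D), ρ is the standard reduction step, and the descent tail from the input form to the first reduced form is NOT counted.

D = 565, ⌊√D⌋ = 23
descent: ρ → (9,23,-1)  [lands on river]
river: ρ → (-1,23,9)
river: ρ → (9,13,-11)
river: ρ → (-11,9,11)
river: ρ → (11,13,-9)
river: ρ → (-9,23,1)
river: ρ → (1,23,-9)
river: ρ → (-9,13,11)
river: ρ → (11,9,-11)
river: ρ → (-11,13,9)
ρ-cycle length = 10 (tail of 1 descent step not counted)

10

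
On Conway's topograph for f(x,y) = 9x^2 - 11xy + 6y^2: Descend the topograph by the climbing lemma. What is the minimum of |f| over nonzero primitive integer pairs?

translate: b→7 (≡-11 mod 18), so (9,-11,6)→(9,7,4)
flip: (9,7,4)→(4,-7,9)
translate: b→1 (≡-7 mod 8), so (4,-7,9)→(4,1,6)
reduced (well bottom): (4,1,6) with a≤c, −a<b≤a
well minimum = a = 4

4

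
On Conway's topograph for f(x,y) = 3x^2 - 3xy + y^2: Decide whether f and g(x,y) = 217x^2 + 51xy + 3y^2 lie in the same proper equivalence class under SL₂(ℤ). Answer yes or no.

D₁ = -3, D₂ = -3
f: translate: b→3 (≡-3 mod 6), so (3,-3,1)→(3,3,1)
f: flip: (3,3,1)→(1,-3,3)
f: translate: b→1 (≡-3 mod 2), so (1,-3,3)→(1,1,1)
f: reduced (well bottom): (1,1,1) with a≤c, −a<b≤a
g: flip: (217,51,3)→(3,-51,217)
g: translate: b→3 (≡-51 mod 6), so (3,-51,217)→(3,3,1)
g: flip: (3,3,1)→(1,-3,3)
g: translate: b→1 (≡-3 mod 2), so (1,-3,3)→(1,1,1)
g: reduced (well bottom): (1,1,1) with a≤c, −a<b≤a
reduced forms (1, 1, 1) vs (1, 1, 1) ⇒ equivalent

yes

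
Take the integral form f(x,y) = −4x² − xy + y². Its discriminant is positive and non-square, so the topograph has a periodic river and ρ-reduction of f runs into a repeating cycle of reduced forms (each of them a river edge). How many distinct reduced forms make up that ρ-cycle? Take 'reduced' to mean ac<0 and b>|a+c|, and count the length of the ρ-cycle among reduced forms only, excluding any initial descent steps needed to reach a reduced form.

D = 17, ⌊√D⌋ = 4
descent: ρ → (1,3,-2)  [lands on river]
river: ρ → (-2,1,2)
river: ρ → (2,3,-1)
river: ρ → (-1,3,2)
river: ρ → (2,1,-2)
river: ρ → (-2,3,1)
ρ-cycle length = 6 (tail of 1 descent step not counted)

6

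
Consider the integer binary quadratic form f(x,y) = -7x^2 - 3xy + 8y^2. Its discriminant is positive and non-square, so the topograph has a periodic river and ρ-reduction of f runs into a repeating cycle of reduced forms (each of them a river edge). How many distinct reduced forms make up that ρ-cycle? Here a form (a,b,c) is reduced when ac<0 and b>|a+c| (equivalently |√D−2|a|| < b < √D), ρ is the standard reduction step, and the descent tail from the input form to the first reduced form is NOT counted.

D = 233, ⌊√D⌋ = 15
descent: ρ → (8,3,-7)  [lands on river]
river: ρ → (-7,11,4)
river: ρ → (4,13,-4)
river: ρ → (-4,11,7)
river: ρ → (7,3,-8)
river: ρ → (-8,13,2)
river: ρ → (2,15,-1)
river: ρ → (-1,15,2)
river: ρ → (2,13,-8)
river: ρ → (-8,3,7)
river: ρ → (7,11,-4)
river: ρ → (-4,13,4)
river: ρ → (4,11,-7)
river: ρ → (-7,3,8)
river: ρ → (8,13,-2)
river: ρ → (-2,15,1)
river: ρ → (1,15,-2)
river: ρ → (-2,13,8)
ρ-cycle length = 18 (tail of 1 descent step not counted)

18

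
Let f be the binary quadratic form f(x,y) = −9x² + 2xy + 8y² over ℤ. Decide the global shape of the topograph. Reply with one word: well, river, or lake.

D = b²−4ac = 2² − 4·(-9)·8 = 292
D > 0 non-square ⇒ indefinite ⇒ periodic river

river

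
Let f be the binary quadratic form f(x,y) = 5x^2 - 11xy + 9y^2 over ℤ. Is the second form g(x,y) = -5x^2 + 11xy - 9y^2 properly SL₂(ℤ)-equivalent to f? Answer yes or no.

D₁ = -59, D₂ = -59
f: translate: b→-1 (≡-11 mod 10), so (5,-11,9)→(5,-1,3)
f: flip: (5,-1,3)→(3,1,5)
f: reduced (well bottom): (3,1,5) with a≤c, −a<b≤a
g is negative-definite; reduce −g:
−g: translate: b→-1 (≡-11 mod 10), so (5,-11,9)→(5,-1,3)
−g: flip: (5,-1,3)→(3,1,5)
−g: reduced (well bottom): (3,1,5) with a≤c, −a<b≤a
flip sign back: reduced form of g is (-3,-1,-5)
reduced forms (3, 1, 5) vs (-3, -1, -5) ⇒ inequivalent

no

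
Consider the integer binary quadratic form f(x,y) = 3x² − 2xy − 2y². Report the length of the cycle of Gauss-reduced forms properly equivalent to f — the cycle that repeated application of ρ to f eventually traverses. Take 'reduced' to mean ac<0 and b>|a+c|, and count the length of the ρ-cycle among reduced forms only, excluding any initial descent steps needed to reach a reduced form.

D = 28, ⌊√D⌋ = 5
descent: ρ → (-2,2,3)  [lands on river]
river: ρ → (3,4,-1)
river: ρ → (-1,4,3)
river: ρ → (3,2,-2)
ρ-cycle length = 4 (tail of 1 descent step not counted)

4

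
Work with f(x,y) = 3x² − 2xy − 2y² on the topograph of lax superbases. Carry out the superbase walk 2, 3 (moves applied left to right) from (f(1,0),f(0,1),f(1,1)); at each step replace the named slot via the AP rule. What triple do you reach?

start (3,-2,-1) = (f(1,0),f(0,1),f(1,1))
replace slot 2: 2·(3+(-1)) − (-2) = 6 → (3,6,-1)
replace slot 3: 2·(3+6) − (-1) = 19 → (3,6,19)

3,6,19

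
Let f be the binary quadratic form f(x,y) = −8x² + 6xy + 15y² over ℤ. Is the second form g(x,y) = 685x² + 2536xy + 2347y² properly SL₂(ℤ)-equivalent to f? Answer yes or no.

D₁ = 516, D₂ = 516
river cycle of f (length 10): (-8, 22, 1), (1, 22, -8), (-8, 10, 13), (13, 16, -5), (-5, 14, 16), (16, 18, -3), (-3, 18, 16), (16, 14, -5), (-5, 16, 13), (13, 10, -8)
river cycle of g (length 10): (-8, 22, 1), (1, 22, -8), (-8, 10, 13), (13, 16, -5), (-5, 14, 16), (16, 18, -3), (-3, 18, 16), (16, 14, -5), (-5, 16, 13), (13, 10, -8)
cycles coincide ⇒ equivalent

yes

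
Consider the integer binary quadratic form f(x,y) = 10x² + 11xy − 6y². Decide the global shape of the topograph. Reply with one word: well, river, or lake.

D = b²−4ac = 11² − 4·10·(-6) = 361
D = 19² is a perfect square ⇒ form factors over ℤ ⇒ lakes

lake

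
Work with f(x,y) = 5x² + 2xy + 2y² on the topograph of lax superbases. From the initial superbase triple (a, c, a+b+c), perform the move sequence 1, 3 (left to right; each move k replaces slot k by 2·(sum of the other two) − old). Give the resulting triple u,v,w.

start (5,2,9) = (f(1,0),f(0,1),f(1,1))
replace slot 1: 2·(2+9) − 5 = 17 → (17,2,9)
replace slot 3: 2·(17+2) − 9 = 29 → (17,2,29)

17,2,29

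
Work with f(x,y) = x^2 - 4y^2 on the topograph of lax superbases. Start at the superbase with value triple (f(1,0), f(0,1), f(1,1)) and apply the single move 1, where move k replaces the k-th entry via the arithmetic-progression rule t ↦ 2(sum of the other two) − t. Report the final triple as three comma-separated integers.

start (1,-4,-3) = (f(1,0),f(0,1),f(1,1))
replace slot 1: 2·((-4)+(-3)) − 1 = -15 → (-15,-4,-3)

-15,-4,-3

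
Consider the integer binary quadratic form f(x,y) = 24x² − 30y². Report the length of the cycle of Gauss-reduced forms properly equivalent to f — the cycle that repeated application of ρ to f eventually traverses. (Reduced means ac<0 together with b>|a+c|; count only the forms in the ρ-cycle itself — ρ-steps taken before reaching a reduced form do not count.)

D = 2880, ⌊√D⌋ = 53
descent: ρ → (-30,0,24)
descent: ρ → (24,48,-6)  [lands on river]
river: ρ → (-6,48,24)
ρ-cycle length = 2 (tail of 2 descent steps not counted)

2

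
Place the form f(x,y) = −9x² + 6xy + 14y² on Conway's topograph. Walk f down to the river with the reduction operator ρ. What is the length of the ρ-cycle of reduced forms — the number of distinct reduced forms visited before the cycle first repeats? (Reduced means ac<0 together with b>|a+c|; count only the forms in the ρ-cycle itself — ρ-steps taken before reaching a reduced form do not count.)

D = 540, ⌊√D⌋ = 23
river: ρ → (14,22,-1)
river: ρ → (-1,22,14)
river: ρ → (14,6,-9)
river: ρ → (-9,12,11)
river: ρ → (11,10,-10)
river: ρ → (-10,10,11)
river: ρ → (11,12,-9)
river: ρ → (-9,6,14)
ρ-cycle length = 8 (tail of 0 descent steps not counted)

8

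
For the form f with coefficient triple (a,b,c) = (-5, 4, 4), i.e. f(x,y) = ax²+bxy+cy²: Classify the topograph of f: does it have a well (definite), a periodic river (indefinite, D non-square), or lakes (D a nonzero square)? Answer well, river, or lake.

D = b²−4ac = 4² − 4·(-5)·4 = 96
D > 0 non-square ⇒ indefinite ⇒ periodic river

river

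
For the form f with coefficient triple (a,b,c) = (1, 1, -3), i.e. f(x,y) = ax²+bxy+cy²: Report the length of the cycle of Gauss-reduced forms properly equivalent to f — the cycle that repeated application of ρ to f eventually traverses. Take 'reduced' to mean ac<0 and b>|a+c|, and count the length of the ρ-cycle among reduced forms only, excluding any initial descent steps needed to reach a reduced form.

D = 13, ⌊√D⌋ = 3
descent: ρ → (-3,-1,1)
descent: ρ → (1,3,-1)  [lands on river]
river: ρ → (-1,3,1)
ρ-cycle length = 2 (tail of 2 descent steps not counted)

2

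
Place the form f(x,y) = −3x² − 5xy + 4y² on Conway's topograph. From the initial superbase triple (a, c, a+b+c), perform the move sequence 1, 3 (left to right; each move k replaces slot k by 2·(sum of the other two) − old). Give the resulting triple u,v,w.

start (-3,4,-4) = (f(1,0),f(0,1),f(1,1))
replace slot 1: 2·(4+(-4)) − (-3) = 3 → (3,4,-4)
replace slot 3: 2·(3+4) − (-4) = 18 → (3,4,18)

3,4,18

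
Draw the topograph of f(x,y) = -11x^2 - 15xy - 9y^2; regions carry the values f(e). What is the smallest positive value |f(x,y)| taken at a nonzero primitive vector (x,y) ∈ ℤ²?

translate: b→-7 (≡15 mod 22), so (11,15,9)→(11,-7,5)
flip: (11,-7,5)→(5,7,11)
translate: b→-3 (≡7 mod 10), so (5,7,11)→(5,-3,9)
reduced (well bottom): (5,-3,9) with a≤c, −a<b≤a
well minimum |f| = |-5| = 5 (negative-definite)

5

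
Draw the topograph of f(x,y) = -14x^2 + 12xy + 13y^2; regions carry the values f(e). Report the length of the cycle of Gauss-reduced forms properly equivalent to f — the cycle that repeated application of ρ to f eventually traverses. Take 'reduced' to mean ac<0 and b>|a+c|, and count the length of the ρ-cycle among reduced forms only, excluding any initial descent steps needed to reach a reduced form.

D = 872, ⌊√D⌋ = 29
river: ρ → (13,14,-13)
river: ρ → (-13,12,14)
river: ρ → (14,16,-11)
river: ρ → (-11,28,2)
river: ρ → (2,28,-11)
river: ρ → (-11,16,14)
river: ρ → (14,12,-13)
river: ρ → (-13,14,13)
river: ρ → (13,12,-14)
river: ρ → (-14,16,11)
river: ρ → (11,28,-2)
river: ρ → (-2,28,11)
river: ρ → (11,16,-14)
river: ρ → (-14,12,13)
ρ-cycle length = 14 (tail of 0 descent steps not counted)

14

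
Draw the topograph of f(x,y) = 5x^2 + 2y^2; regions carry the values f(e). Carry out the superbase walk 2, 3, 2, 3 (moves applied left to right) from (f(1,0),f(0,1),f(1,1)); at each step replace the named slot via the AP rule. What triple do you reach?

start (5,2,7) = (f(1,0),f(0,1),f(1,1))
replace slot 2: 2·(5+7) − 2 = 22 → (5,22,7)
replace slot 3: 2·(5+22) − 7 = 47 → (5,22,47)
replace slot 2: 2·(5+47) − 22 = 82 → (5,82,47)
replace slot 3: 2·(5+82) − 47 = 127 → (5,82,127)

5,82,127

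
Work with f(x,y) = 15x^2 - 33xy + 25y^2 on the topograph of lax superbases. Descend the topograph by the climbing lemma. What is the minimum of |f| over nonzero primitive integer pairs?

translate: b→-3 (≡-33 mod 30), so (15,-33,25)→(15,-3,7)
flip: (15,-3,7)→(7,3,15)
reduced (well bottom): (7,3,15) with a≤c, −a<b≤a
well minimum = a = 7

7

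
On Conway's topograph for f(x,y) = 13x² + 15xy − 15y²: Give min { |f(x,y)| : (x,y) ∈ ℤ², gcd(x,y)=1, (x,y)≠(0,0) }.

river: ρ → (-15,15,13)
river: ρ → (13,11,-17)
river: ρ → (-17,23,7)
river: ρ → (7,19,-23)
river: ρ → (-23,27,3)
river: ρ → (3,27,-23)
river: ρ → (-23,19,7)
river: ρ → (7,23,-17)
river: ρ → (-17,11,13)
river: ρ → (13,15,-15)
closes: descent 0, river 10
min |a| on river = 3

3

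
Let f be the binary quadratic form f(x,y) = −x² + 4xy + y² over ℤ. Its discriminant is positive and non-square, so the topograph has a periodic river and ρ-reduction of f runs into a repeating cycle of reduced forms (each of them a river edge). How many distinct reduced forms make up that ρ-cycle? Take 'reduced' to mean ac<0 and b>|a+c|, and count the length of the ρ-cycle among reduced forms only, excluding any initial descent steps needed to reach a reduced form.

D = 20, ⌊√D⌋ = 4
river: ρ → (1,4,-1)
river: ρ → (-1,4,1)
ρ-cycle length = 2 (tail of 0 descent steps not counted)

2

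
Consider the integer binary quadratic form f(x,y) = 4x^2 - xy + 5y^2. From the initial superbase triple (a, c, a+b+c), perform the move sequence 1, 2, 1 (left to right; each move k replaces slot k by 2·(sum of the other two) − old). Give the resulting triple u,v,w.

start (4,5,8) = (f(1,0),f(0,1),f(1,1))
replace slot 1: 2·(5+8) − 4 = 22 → (22,5,8)
replace slot 2: 2·(22+8) − 5 = 55 → (22,55,8)
replace slot 1: 2·(55+8) − 22 = 104 → (104,55,8)

104,55,8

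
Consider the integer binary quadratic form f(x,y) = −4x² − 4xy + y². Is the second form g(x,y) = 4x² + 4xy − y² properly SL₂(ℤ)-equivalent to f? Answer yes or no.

D₁ = 32, D₂ = 32
river cycle of f (length 2): (1, 4, -4), (-4, 4, 1)
river cycle of g (length 2): (-1, 4, 4), (4, 4, -1)
cycles differ ⇒ inequivalent

no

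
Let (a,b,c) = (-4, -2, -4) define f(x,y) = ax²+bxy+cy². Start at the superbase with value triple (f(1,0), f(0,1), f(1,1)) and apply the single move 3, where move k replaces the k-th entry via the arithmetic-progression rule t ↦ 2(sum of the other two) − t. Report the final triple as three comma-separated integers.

start (-4,-4,-10) = (f(1,0),f(0,1),f(1,1))
replace slot 3: 2·((-4)+(-4)) − (-10) = -6 → (-4,-4,-6)

-4,-4,-6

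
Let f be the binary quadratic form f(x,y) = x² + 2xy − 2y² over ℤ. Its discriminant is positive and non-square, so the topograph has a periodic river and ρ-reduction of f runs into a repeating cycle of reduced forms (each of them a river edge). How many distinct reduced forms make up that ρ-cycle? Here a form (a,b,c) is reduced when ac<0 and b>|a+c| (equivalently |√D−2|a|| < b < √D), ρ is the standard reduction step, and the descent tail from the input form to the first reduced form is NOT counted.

D = 12, ⌊√D⌋ = 3
river: ρ → (-2,2,1)
river: ρ → (1,2,-2)
ρ-cycle length = 2 (tail of 0 descent steps not counted)

2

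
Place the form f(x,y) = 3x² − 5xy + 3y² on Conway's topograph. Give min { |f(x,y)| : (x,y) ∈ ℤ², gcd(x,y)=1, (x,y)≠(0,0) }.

translate: b→1 (≡-5 mod 6), so (3,-5,3)→(3,1,1)
flip: (3,1,1)→(1,-1,3)
translate: b→1 (≡-1 mod 2), so (1,-1,3)→(1,1,3)
reduced (well bottom): (1,1,3) with a≤c, −a<b≤a
well minimum = a = 1

1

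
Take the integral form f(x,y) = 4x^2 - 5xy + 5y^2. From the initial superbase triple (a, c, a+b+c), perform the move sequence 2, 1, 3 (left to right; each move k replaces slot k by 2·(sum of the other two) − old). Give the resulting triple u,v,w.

start (4,5,4) = (f(1,0),f(0,1),f(1,1))
replace slot 2: 2·(4+4) − 5 = 11 → (4,11,4)
replace slot 1: 2·(11+4) − 4 = 26 → (26,11,4)
replace slot 3: 2·(26+11) − 4 = 70 → (26,11,70)

26,11,70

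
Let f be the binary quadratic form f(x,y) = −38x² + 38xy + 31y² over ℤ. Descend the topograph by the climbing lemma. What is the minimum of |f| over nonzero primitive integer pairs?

river: ρ → (31,24,-45)
river: ρ → (-45,66,10)
river: ρ → (10,74,-17)
river: ρ → (-17,62,34)
river: ρ → (34,74,-5)
river: ρ → (-5,76,19)
river: ρ → (19,76,-5)
river: ρ → (-5,74,34)
river: ρ → (34,62,-17)
river: ρ → (-17,74,10)
river: ρ → (10,66,-45)
river: ρ → (-45,24,31)
river: ρ → (31,38,-38)
river: ρ → (-38,38,31)
closes: descent 0, river 14
min |a| on river = 5

5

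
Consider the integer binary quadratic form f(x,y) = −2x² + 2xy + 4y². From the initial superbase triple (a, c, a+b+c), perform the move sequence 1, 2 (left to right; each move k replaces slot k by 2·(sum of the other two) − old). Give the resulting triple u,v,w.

start (-2,4,4) = (f(1,0),f(0,1),f(1,1))
replace slot 1: 2·(4+4) − (-2) = 18 → (18,4,4)
replace slot 2: 2·(18+4) − 4 = 40 → (18,40,4)

18,40,4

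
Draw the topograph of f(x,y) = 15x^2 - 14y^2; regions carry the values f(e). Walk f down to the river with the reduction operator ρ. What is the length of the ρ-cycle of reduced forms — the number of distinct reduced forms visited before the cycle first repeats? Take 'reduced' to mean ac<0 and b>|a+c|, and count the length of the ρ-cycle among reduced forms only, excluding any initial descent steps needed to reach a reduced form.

D = 840, ⌊√D⌋ = 28
descent: ρ → (-14,28,1)  [lands on river]
river: ρ → (1,28,-14)
ρ-cycle length = 2 (tail of 1 descent step not counted)

2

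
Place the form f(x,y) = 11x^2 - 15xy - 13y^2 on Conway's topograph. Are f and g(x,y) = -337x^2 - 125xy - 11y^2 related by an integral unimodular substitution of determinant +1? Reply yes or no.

D₁ = 797, D₂ = 797
river cycle of f (length 14): (-13, 15, 11), (11, 7, -17), (-17, 27, 1), (1, 27, -17), (-17, 7, 11), (11, 15, -13), (-13, 11, 13), (13, 15, -11), (-11, 7, 17), (17, 27, -1), … (4 more)
river cycle of g (length 14): (-11, 15, 13), (13, 11, -13), (-13, 15, 11), (11, 7, -17), (-17, 27, 1), (1, 27, -17), (-17, 7, 11), (11, 15, -13), (-13, 11, 13), (13, 15, -11), … (4 more)
cycles coincide ⇒ equivalent

yes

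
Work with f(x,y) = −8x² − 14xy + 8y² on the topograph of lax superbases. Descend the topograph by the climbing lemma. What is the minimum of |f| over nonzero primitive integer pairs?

descent: ρ → (8,14,-8)  [lands on river]
river: ρ → (-8,18,4)
river: ρ → (4,14,-16)
river: ρ → (-16,18,2)
river: ρ → (2,18,-16)
river: ρ → (-16,14,4)
river: ρ → (4,18,-8)
river: ρ → (-8,14,8)
river: ρ → (8,18,-4)
river: ρ → (-4,14,16)
river: ρ → (16,18,-2)
river: ρ → (-2,18,16)
river: ρ → (16,14,-4)
river: ρ → (-4,18,8)
closes: descent 1, river 14
min |a| on river = 2

2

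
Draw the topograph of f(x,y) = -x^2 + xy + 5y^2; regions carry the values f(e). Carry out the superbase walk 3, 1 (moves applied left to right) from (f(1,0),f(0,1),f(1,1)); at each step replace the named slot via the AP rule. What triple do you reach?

start (-1,5,5) = (f(1,0),f(0,1),f(1,1))
replace slot 3: 2·((-1)+5) − 5 = 3 → (-1,5,3)
replace slot 1: 2·(5+3) − (-1) = 17 → (17,5,3)

17,5,3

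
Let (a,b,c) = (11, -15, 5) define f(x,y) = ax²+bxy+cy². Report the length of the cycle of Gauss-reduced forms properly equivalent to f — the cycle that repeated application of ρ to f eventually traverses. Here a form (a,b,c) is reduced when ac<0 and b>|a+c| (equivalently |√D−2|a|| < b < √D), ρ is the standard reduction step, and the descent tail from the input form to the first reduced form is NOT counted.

D = 5, ⌊√D⌋ = 2
descent: ρ → (5,5,1)
descent: ρ → (1,1,-1)  [lands on river]
river: ρ → (-1,1,1)
ρ-cycle length = 2 (tail of 2 descent steps not counted)

2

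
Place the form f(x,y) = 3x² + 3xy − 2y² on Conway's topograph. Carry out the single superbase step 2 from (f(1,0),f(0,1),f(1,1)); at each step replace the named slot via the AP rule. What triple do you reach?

start (3,-2,4) = (f(1,0),f(0,1),f(1,1))
replace slot 2: 2·(3+4) − (-2) = 16 → (3,16,4)

3,16,4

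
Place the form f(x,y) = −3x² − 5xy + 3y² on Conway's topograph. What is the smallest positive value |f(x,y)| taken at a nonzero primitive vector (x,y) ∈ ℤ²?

descent: ρ → (3,5,-3)  [lands on river]
river: ρ → (-3,7,1)
river: ρ → (1,7,-3)
river: ρ → (-3,5,3)
river: ρ → (3,7,-1)
river: ρ → (-1,7,3)
closes: descent 1, river 6
min |a| on river = 1

1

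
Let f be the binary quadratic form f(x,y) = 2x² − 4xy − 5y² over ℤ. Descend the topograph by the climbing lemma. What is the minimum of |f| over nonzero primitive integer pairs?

descent: ρ → (-5,4,2)  [lands on river]
river: ρ → (2,4,-5)
river: ρ → (-5,6,1)
river: ρ → (1,6,-5)
closes: descent 1, river 4
min |a| on river = 1

1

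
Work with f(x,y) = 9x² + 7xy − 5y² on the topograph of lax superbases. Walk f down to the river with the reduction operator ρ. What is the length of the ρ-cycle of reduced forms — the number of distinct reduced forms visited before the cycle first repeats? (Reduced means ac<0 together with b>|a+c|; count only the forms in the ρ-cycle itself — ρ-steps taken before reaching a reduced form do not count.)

D = 229, ⌊√D⌋ = 15
river: ρ → (-5,13,3)
river: ρ → (3,11,-9)
river: ρ → (-9,7,5)
river: ρ → (5,13,-3)
river: ρ → (-3,11,9)
river: ρ → (9,7,-5)
ρ-cycle length = 6 (tail of 0 descent steps not counted)

6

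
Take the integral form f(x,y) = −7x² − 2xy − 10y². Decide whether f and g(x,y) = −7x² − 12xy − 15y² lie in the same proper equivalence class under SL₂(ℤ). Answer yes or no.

D₁ = -276, D₂ = -276
f is negative-definite; reduce −f:
−f: reduced (well bottom): (7,2,10) with a≤c, −a<b≤a
flip sign back: reduced form of f is (-7,-2,-10)
g is negative-definite; reduce −g:
−g: translate: b→-2 (≡12 mod 14), so (7,12,15)→(7,-2,10)
−g: reduced (well bottom): (7,-2,10) with a≤c, −a<b≤a
flip sign back: reduced form of g is (-7,2,-10)
reduced forms (-7, -2, -10) vs (-7, 2, -10) ⇒ inequivalent

no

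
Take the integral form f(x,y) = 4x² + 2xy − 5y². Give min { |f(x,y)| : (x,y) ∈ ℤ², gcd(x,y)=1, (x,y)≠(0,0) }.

river: ρ → (-5,8,1)
river: ρ → (1,8,-5)
river: ρ → (-5,2,4)
river: ρ → (4,6,-3)
river: ρ → (-3,6,4)
river: ρ → (4,2,-5)
closes: descent 0, river 6
min |a| on river = 1

1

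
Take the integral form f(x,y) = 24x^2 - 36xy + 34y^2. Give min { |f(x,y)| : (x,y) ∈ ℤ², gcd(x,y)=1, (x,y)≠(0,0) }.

translate: b→12 (≡-36 mod 48), so (24,-36,34)→(24,12,22)
flip: (24,12,22)→(22,-12,24)
reduced (well bottom): (22,-12,24) with a≤c, −a<b≤a
well minimum = a = 22

22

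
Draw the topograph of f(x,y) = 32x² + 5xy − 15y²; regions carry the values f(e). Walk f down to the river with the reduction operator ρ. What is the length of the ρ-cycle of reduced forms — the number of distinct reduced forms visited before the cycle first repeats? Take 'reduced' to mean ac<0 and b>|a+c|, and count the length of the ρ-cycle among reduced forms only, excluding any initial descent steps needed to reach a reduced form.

D = 1945, ⌊√D⌋ = 44
descent: ρ → (-15,25,22)  [lands on river]
river: ρ → (22,19,-18)
river: ρ → (-18,17,23)
river: ρ → (23,29,-12)
river: ρ → (-12,43,2)
river: ρ → (2,41,-33)
river: ρ → (-33,25,10)
river: ρ → (10,35,-18)
river: ρ → (-18,37,8)
river: ρ → (8,43,-3)
river: ρ → (-3,41,22)
river: ρ → (22,3,-22)
river: ρ → (-22,41,3)
river: ρ → (3,43,-8)
river: ρ → (-8,37,18)
river: ρ → (18,35,-10)
river: ρ → (-10,25,33)
river: ρ → (33,41,-2)
river: ρ → (-2,43,12)
river: ρ → (12,29,-23)
river: ρ → (-23,17,18)
river: ρ → (18,19,-22)
river: ρ → (-22,25,15)
river: ρ → (15,35,-12)
river: ρ → (-12,37,12)
river: ρ → (12,35,-15)
ρ-cycle length = 26 (tail of 1 descent step not counted)

26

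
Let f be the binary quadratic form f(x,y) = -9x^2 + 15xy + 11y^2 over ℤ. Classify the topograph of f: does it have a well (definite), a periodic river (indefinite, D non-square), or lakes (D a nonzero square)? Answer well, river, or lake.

D = b²−4ac = 15² − 4·(-9)·11 = 621
D > 0 non-square ⇒ indefinite ⇒ periodic river

river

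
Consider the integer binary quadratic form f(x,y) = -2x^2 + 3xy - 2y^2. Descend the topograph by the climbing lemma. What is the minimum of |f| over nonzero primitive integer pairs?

translate: b→1 (≡-3 mod 4), so (2,-3,2)→(2,1,1)
flip: (2,1,1)→(1,-1,2)
translate: b→1 (≡-1 mod 2), so (1,-1,2)→(1,1,2)
reduced (well bottom): (1,1,2) with a≤c, −a<b≤a
well minimum |f| = |-1| = 1 (negative-definite)

1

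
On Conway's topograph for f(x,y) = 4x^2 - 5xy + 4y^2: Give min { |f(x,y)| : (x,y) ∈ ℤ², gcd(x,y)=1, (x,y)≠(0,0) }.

translate: b→3 (≡-5 mod 8), so (4,-5,4)→(4,3,3)
flip: (4,3,3)→(3,-3,4)
translate: b→3 (≡-3 mod 6), so (3,-3,4)→(3,3,4)
reduced (well bottom): (3,3,4) with a≤c, −a<b≤a
well minimum = a = 3

3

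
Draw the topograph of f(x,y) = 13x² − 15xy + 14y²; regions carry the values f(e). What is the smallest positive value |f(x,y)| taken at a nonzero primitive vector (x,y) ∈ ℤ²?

translate: b→11 (≡-15 mod 26), so (13,-15,14)→(13,11,12)
flip: (13,11,12)→(12,-11,13)
reduced (well bottom): (12,-11,13) with a≤c, −a<b≤a
well minimum = a = 12

12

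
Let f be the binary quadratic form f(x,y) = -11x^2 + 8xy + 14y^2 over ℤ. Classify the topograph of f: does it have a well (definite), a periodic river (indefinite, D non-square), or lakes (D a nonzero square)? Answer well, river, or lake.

D = b²−4ac = 8² − 4·(-11)·14 = 680
D > 0 non-square ⇒ indefinite ⇒ periodic river

river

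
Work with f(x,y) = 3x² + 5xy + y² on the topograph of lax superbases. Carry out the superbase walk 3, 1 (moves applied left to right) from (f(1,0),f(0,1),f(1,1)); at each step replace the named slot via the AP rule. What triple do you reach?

start (3,1,9) = (f(1,0),f(0,1),f(1,1))
replace slot 3: 2·(3+1) − 9 = -1 → (3,1,-1)
replace slot 1: 2·(1+(-1)) − 3 = -3 → (-3,1,-1)

-3,1,-1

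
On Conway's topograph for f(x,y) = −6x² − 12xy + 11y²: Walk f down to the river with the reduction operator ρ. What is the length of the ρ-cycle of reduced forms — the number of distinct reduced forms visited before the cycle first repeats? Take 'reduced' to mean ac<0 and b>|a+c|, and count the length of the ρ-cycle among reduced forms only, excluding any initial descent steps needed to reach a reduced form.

D = 408, ⌊√D⌋ = 20
descent: ρ → (11,12,-6)  [lands on river]
river: ρ → (-6,12,11)
river: ρ → (11,10,-7)
river: ρ → (-7,18,3)
river: ρ → (3,18,-7)
river: ρ → (-7,10,11)
ρ-cycle length = 6 (tail of 1 descent step not counted)

6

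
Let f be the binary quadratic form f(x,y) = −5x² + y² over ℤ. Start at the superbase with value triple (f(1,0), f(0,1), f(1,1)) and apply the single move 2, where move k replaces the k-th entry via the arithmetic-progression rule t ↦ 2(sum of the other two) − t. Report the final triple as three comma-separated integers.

start (-5,1,-4) = (f(1,0),f(0,1),f(1,1))
replace slot 2: 2·((-5)+(-4)) − 1 = -19 → (-5,-19,-4)

-5,-19,-4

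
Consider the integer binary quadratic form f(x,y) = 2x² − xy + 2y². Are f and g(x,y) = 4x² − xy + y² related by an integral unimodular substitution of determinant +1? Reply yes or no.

D₁ = -15, D₂ = -15
f: flip: (2,-1,2)→(2,1,2)
f: reduced (well bottom): (2,1,2) with a≤c, −a<b≤a
g: flip: (4,-1,1)→(1,1,4)
g: reduced (well bottom): (1,1,4) with a≤c, −a<b≤a
reduced forms (2, 1, 2) vs (1, 1, 4) ⇒ inequivalent

no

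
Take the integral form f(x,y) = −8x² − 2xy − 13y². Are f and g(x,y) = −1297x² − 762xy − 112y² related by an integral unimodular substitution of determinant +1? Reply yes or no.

D₁ = -412, D₂ = -412
f is negative-definite; reduce −f:
−f: reduced (well bottom): (8,2,13) with a≤c, −a<b≤a
flip sign back: reduced form of f is (-8,-2,-13)
g is negative-definite; reduce −g:
−g: flip: (1297,762,112)→(112,-762,1297)
−g: translate: b→-90 (≡-762 mod 224), so (112,-762,1297)→(112,-90,19)
−g: flip: (112,-90,19)→(19,90,112)
−g: translate: b→14 (≡90 mod 38), so (19,90,112)→(19,14,8)
−g: flip: (19,14,8)→(8,-14,19)
−g: translate: b→2 (≡-14 mod 16), so (8,-14,19)→(8,2,13)
−g: reduced (well bottom): (8,2,13) with a≤c, −a<b≤a
flip sign back: reduced form of g is (-8,-2,-13)
reduced forms (-8, -2, -13) vs (-8, -2, -13) ⇒ equivalent

yes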